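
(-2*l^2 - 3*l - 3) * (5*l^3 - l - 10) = -10*l^5 - 15*l^4 - 13*l^3 + 23*l^2 + 33*l + 30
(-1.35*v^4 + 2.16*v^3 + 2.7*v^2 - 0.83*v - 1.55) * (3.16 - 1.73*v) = 2.3355*v^5 - 8.0028*v^4 + 2.1546*v^3 + 9.9679*v^2 + 0.0587000000000004*v - 4.898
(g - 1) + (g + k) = 2*g + k - 1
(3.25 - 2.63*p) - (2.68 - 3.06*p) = 0.43*p + 0.57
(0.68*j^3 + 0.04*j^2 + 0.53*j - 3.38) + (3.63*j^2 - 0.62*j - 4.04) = 0.68*j^3 + 3.67*j^2 - 0.09*j - 7.42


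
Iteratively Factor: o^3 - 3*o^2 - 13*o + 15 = (o - 1)*(o^2 - 2*o - 15) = (o - 5)*(o - 1)*(o + 3)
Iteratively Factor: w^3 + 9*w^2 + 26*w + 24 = (w + 4)*(w^2 + 5*w + 6) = (w + 3)*(w + 4)*(w + 2)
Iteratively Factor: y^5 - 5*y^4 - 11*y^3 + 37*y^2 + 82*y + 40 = (y + 1)*(y^4 - 6*y^3 - 5*y^2 + 42*y + 40) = (y - 4)*(y + 1)*(y^3 - 2*y^2 - 13*y - 10) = (y - 4)*(y + 1)^2*(y^2 - 3*y - 10) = (y - 5)*(y - 4)*(y + 1)^2*(y + 2)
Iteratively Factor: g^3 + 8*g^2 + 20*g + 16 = (g + 4)*(g^2 + 4*g + 4) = (g + 2)*(g + 4)*(g + 2)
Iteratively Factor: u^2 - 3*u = (u)*(u - 3)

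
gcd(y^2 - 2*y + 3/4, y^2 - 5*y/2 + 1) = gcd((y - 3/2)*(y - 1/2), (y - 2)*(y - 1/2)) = y - 1/2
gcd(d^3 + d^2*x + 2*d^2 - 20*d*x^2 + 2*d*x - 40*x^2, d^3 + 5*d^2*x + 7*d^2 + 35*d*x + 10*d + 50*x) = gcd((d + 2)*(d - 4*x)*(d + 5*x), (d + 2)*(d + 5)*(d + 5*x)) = d^2 + 5*d*x + 2*d + 10*x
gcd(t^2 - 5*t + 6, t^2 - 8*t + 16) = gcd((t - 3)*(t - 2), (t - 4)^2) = 1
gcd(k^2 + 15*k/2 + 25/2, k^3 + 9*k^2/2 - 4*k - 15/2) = k + 5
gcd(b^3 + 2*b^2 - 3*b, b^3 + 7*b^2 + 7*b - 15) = b^2 + 2*b - 3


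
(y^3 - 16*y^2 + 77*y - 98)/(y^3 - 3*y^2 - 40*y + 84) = (y - 7)/(y + 6)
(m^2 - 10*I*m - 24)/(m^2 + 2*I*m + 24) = (m - 6*I)/(m + 6*I)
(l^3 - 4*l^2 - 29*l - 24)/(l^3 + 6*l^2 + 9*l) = (l^2 - 7*l - 8)/(l*(l + 3))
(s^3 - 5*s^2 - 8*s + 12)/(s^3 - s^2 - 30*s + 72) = (s^3 - 5*s^2 - 8*s + 12)/(s^3 - s^2 - 30*s + 72)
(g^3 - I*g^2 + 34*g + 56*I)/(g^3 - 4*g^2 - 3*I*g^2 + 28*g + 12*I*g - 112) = (g + 2*I)/(g - 4)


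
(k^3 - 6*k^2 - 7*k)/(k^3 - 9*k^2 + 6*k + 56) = k*(k + 1)/(k^2 - 2*k - 8)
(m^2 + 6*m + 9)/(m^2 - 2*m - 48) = (m^2 + 6*m + 9)/(m^2 - 2*m - 48)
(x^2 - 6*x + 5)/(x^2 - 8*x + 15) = (x - 1)/(x - 3)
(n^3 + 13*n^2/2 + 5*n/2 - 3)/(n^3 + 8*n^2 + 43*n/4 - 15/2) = 2*(n + 1)/(2*n + 5)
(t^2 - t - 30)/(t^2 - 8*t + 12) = (t + 5)/(t - 2)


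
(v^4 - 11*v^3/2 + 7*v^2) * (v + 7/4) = v^5 - 15*v^4/4 - 21*v^3/8 + 49*v^2/4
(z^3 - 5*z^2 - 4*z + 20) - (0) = z^3 - 5*z^2 - 4*z + 20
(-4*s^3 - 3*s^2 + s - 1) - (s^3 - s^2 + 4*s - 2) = -5*s^3 - 2*s^2 - 3*s + 1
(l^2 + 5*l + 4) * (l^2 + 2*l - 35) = l^4 + 7*l^3 - 21*l^2 - 167*l - 140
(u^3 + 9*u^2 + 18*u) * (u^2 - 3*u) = u^5 + 6*u^4 - 9*u^3 - 54*u^2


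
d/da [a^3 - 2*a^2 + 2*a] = 3*a^2 - 4*a + 2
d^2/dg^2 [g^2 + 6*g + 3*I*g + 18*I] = 2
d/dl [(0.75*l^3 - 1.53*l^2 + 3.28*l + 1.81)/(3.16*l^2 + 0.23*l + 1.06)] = (2.37*l^4 + 0.345000000000001*l^3 - 8.3317*l^2 - 14.6828*l + 3.0605)/(9.9856*l^4 + 1.4536*l^3 + 6.7521*l^2 + 0.4876*l + 1.1236)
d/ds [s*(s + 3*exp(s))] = s*(3*exp(s) + 1) + s + 3*exp(s)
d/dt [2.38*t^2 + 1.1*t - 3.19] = 4.76*t + 1.1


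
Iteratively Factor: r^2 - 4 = (r + 2)*(r - 2)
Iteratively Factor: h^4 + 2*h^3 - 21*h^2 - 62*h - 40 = (h - 5)*(h^3 + 7*h^2 + 14*h + 8) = (h - 5)*(h + 4)*(h^2 + 3*h + 2) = (h - 5)*(h + 1)*(h + 4)*(h + 2)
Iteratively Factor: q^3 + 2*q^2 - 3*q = (q)*(q^2 + 2*q - 3) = q*(q + 3)*(q - 1)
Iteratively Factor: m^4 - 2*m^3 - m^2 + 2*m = (m)*(m^3 - 2*m^2 - m + 2) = m*(m - 2)*(m^2 - 1) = m*(m - 2)*(m - 1)*(m + 1)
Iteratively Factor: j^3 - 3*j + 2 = (j + 2)*(j^2 - 2*j + 1) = (j - 1)*(j + 2)*(j - 1)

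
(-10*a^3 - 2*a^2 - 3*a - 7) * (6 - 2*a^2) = 20*a^5 + 4*a^4 - 54*a^3 + 2*a^2 - 18*a - 42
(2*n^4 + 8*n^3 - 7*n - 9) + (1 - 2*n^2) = 2*n^4 + 8*n^3 - 2*n^2 - 7*n - 8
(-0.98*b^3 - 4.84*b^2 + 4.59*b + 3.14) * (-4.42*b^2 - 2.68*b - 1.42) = 4.3316*b^5 + 24.0192*b^4 - 5.925*b^3 - 19.3072*b^2 - 14.933*b - 4.4588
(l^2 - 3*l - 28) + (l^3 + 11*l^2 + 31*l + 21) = l^3 + 12*l^2 + 28*l - 7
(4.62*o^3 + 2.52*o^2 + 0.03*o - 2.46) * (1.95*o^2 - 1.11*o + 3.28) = 9.009*o^5 - 0.214200000000001*o^4 + 12.4149*o^3 + 3.4353*o^2 + 2.829*o - 8.0688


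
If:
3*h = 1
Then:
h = 1/3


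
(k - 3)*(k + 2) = k^2 - k - 6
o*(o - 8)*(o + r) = o^3 + o^2*r - 8*o^2 - 8*o*r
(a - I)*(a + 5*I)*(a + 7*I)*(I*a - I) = I*a^4 - 11*a^3 - I*a^3 + 11*a^2 - 23*I*a^2 - 35*a + 23*I*a + 35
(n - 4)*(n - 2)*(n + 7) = n^3 + n^2 - 34*n + 56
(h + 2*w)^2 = h^2 + 4*h*w + 4*w^2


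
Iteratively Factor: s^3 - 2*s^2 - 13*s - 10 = (s - 5)*(s^2 + 3*s + 2) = (s - 5)*(s + 1)*(s + 2)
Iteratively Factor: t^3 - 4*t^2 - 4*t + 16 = (t - 4)*(t^2 - 4) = (t - 4)*(t - 2)*(t + 2)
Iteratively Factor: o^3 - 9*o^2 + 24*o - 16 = (o - 4)*(o^2 - 5*o + 4) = (o - 4)*(o - 1)*(o - 4)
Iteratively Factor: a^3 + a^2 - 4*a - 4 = (a + 2)*(a^2 - a - 2) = (a - 2)*(a + 2)*(a + 1)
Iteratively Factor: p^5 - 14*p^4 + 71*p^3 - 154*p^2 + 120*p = (p)*(p^4 - 14*p^3 + 71*p^2 - 154*p + 120) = p*(p - 5)*(p^3 - 9*p^2 + 26*p - 24) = p*(p - 5)*(p - 4)*(p^2 - 5*p + 6) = p*(p - 5)*(p - 4)*(p - 3)*(p - 2)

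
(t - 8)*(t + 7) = t^2 - t - 56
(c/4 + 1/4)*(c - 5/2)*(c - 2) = c^3/4 - 7*c^2/8 + c/8 + 5/4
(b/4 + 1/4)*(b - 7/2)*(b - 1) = b^3/4 - 7*b^2/8 - b/4 + 7/8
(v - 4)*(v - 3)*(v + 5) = v^3 - 2*v^2 - 23*v + 60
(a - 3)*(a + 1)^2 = a^3 - a^2 - 5*a - 3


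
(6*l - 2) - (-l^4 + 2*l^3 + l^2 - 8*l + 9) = l^4 - 2*l^3 - l^2 + 14*l - 11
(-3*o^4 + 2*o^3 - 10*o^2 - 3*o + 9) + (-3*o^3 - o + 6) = -3*o^4 - o^3 - 10*o^2 - 4*o + 15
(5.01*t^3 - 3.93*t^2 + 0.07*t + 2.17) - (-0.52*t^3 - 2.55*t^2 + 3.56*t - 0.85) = 5.53*t^3 - 1.38*t^2 - 3.49*t + 3.02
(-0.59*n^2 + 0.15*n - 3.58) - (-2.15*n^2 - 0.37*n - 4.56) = 1.56*n^2 + 0.52*n + 0.98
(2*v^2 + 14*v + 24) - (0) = 2*v^2 + 14*v + 24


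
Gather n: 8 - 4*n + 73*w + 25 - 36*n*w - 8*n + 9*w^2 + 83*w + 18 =n*(-36*w - 12) + 9*w^2 + 156*w + 51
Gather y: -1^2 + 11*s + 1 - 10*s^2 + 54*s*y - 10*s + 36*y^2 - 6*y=-10*s^2 + s + 36*y^2 + y*(54*s - 6)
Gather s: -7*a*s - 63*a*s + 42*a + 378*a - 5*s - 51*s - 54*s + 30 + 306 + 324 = 420*a + s*(-70*a - 110) + 660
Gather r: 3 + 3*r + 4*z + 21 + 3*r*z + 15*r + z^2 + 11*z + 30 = r*(3*z + 18) + z^2 + 15*z + 54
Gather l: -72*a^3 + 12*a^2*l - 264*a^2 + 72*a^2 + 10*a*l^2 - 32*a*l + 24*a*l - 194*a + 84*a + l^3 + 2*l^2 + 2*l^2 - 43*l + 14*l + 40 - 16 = -72*a^3 - 192*a^2 - 110*a + l^3 + l^2*(10*a + 4) + l*(12*a^2 - 8*a - 29) + 24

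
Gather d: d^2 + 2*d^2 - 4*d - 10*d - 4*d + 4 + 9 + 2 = 3*d^2 - 18*d + 15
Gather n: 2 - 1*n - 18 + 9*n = 8*n - 16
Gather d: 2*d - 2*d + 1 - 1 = 0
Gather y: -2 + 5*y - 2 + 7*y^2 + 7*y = 7*y^2 + 12*y - 4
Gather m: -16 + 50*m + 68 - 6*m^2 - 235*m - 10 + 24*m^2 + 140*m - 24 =18*m^2 - 45*m + 18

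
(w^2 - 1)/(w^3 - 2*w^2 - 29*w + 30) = (w + 1)/(w^2 - w - 30)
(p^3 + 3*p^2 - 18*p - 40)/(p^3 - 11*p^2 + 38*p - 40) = (p^2 + 7*p + 10)/(p^2 - 7*p + 10)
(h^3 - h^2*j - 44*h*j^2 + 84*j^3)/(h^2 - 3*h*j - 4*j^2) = (-h^3 + h^2*j + 44*h*j^2 - 84*j^3)/(-h^2 + 3*h*j + 4*j^2)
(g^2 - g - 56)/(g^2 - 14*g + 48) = (g + 7)/(g - 6)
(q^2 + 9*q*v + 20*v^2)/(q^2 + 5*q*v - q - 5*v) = (q + 4*v)/(q - 1)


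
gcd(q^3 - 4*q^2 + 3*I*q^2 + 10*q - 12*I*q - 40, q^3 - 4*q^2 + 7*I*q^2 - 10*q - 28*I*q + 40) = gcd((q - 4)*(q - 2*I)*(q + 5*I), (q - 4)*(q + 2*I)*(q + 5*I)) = q^2 + q*(-4 + 5*I) - 20*I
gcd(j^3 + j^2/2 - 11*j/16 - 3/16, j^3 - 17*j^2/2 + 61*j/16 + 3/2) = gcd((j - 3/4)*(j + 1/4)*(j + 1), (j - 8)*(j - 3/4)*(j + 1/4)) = j^2 - j/2 - 3/16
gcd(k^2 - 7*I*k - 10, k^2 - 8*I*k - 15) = k - 5*I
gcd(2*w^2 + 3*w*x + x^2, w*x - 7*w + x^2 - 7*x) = w + x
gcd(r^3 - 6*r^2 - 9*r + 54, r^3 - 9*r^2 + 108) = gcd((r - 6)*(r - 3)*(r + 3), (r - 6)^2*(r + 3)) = r^2 - 3*r - 18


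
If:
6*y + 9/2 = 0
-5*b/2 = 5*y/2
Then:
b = 3/4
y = -3/4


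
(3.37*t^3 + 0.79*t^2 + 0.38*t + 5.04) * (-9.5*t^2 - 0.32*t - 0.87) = -32.015*t^5 - 8.5834*t^4 - 6.7947*t^3 - 48.6889*t^2 - 1.9434*t - 4.3848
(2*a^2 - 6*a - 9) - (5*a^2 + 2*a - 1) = -3*a^2 - 8*a - 8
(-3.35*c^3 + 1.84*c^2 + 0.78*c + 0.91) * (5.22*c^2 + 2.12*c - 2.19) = -17.487*c^5 + 2.5028*c^4 + 15.3089*c^3 + 2.3742*c^2 + 0.221*c - 1.9929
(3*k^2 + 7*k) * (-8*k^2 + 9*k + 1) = -24*k^4 - 29*k^3 + 66*k^2 + 7*k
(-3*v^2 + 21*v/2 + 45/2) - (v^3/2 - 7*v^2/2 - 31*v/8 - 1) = -v^3/2 + v^2/2 + 115*v/8 + 47/2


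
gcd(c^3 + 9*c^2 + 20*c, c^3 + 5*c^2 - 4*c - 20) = c + 5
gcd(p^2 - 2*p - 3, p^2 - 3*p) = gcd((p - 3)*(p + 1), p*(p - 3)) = p - 3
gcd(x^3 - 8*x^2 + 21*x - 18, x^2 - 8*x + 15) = x - 3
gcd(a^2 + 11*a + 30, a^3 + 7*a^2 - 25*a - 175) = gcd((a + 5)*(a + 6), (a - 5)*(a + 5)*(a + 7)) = a + 5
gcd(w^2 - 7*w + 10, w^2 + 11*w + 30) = 1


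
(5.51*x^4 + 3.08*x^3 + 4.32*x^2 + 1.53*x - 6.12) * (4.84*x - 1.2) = 26.6684*x^5 + 8.2952*x^4 + 17.2128*x^3 + 2.2212*x^2 - 31.4568*x + 7.344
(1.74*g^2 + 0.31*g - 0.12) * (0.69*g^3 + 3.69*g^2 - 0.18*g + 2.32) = 1.2006*g^5 + 6.6345*g^4 + 0.7479*g^3 + 3.5382*g^2 + 0.7408*g - 0.2784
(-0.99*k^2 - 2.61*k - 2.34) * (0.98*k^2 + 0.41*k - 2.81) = -0.9702*k^4 - 2.9637*k^3 - 0.5814*k^2 + 6.3747*k + 6.5754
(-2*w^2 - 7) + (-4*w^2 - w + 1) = -6*w^2 - w - 6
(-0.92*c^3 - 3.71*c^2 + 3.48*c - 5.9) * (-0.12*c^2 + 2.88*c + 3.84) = 0.1104*c^5 - 2.2044*c^4 - 14.6352*c^3 - 3.516*c^2 - 3.6288*c - 22.656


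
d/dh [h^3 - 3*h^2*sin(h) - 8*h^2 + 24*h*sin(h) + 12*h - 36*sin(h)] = -3*h^2*cos(h) + 3*h^2 - 6*h*sin(h) + 24*h*cos(h) - 16*h + 24*sin(h) - 36*cos(h) + 12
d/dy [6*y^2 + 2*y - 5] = 12*y + 2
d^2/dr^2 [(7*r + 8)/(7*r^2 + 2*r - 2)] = 2*(4*(7*r + 1)^2*(7*r + 8) - 7*(21*r + 10)*(7*r^2 + 2*r - 2))/(7*r^2 + 2*r - 2)^3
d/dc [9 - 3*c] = -3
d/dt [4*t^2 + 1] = 8*t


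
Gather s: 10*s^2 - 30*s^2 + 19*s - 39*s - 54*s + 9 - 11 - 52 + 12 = -20*s^2 - 74*s - 42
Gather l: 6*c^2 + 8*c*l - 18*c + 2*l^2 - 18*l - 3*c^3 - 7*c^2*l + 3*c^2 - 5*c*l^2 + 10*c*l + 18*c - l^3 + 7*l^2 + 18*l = -3*c^3 + 9*c^2 - l^3 + l^2*(9 - 5*c) + l*(-7*c^2 + 18*c)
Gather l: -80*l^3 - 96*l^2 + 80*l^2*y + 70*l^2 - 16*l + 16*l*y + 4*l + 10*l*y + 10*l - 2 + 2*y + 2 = -80*l^3 + l^2*(80*y - 26) + l*(26*y - 2) + 2*y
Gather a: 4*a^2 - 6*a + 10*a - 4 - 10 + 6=4*a^2 + 4*a - 8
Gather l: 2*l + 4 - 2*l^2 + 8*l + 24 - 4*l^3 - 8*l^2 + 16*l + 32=-4*l^3 - 10*l^2 + 26*l + 60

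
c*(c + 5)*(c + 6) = c^3 + 11*c^2 + 30*c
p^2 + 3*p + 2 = (p + 1)*(p + 2)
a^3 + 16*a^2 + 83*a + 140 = (a + 4)*(a + 5)*(a + 7)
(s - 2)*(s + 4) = s^2 + 2*s - 8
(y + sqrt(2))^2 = y^2 + 2*sqrt(2)*y + 2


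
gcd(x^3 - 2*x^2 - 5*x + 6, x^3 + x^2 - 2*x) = x^2 + x - 2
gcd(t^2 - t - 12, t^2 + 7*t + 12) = t + 3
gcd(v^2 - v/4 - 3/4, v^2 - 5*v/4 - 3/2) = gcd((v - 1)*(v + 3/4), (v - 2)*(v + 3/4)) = v + 3/4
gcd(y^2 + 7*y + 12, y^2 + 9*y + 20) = y + 4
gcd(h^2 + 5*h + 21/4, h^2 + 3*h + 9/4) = h + 3/2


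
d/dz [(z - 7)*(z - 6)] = 2*z - 13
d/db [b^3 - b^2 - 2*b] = 3*b^2 - 2*b - 2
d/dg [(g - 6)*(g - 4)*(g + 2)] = 3*g^2 - 16*g + 4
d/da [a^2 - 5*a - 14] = 2*a - 5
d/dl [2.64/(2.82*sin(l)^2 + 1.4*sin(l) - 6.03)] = -(14.8896*sin(l) + 3.696)*cos(l)/(2.82*sin(l)^2 + 1.4*sin(l) - 6.03)^2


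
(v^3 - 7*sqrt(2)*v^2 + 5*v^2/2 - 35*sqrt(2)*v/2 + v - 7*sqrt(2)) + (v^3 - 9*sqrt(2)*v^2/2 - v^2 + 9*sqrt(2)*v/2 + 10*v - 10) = 2*v^3 - 23*sqrt(2)*v^2/2 + 3*v^2/2 - 13*sqrt(2)*v + 11*v - 10 - 7*sqrt(2)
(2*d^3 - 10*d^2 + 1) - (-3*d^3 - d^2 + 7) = 5*d^3 - 9*d^2 - 6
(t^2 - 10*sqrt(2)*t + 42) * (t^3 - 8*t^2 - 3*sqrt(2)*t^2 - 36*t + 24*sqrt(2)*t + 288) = t^5 - 13*sqrt(2)*t^4 - 8*t^4 + 66*t^3 + 104*sqrt(2)*t^3 - 528*t^2 + 234*sqrt(2)*t^2 - 1872*sqrt(2)*t - 1512*t + 12096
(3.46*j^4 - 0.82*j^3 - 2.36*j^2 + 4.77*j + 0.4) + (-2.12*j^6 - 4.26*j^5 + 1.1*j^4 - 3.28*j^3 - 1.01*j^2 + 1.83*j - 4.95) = -2.12*j^6 - 4.26*j^5 + 4.56*j^4 - 4.1*j^3 - 3.37*j^2 + 6.6*j - 4.55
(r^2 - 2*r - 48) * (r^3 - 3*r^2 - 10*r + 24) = r^5 - 5*r^4 - 52*r^3 + 188*r^2 + 432*r - 1152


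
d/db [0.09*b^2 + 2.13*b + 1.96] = 0.18*b + 2.13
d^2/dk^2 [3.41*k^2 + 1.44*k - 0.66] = 6.82000000000000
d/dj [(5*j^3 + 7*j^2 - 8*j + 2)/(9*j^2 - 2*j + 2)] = (45*j^4 - 20*j^3 + 88*j^2 - 8*j - 12)/(81*j^4 - 36*j^3 + 40*j^2 - 8*j + 4)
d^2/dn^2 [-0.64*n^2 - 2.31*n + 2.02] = -1.28000000000000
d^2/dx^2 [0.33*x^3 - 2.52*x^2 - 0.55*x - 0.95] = 1.98*x - 5.04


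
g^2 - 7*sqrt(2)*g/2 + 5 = (g - 5*sqrt(2)/2)*(g - sqrt(2))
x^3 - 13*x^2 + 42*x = x*(x - 7)*(x - 6)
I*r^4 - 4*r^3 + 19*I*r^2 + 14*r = r*(r - 2*I)*(r + 7*I)*(I*r + 1)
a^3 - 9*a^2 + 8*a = a*(a - 8)*(a - 1)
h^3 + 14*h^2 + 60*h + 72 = (h + 2)*(h + 6)^2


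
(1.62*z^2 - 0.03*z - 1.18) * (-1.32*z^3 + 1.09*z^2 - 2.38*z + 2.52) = -2.1384*z^5 + 1.8054*z^4 - 2.3307*z^3 + 2.8676*z^2 + 2.7328*z - 2.9736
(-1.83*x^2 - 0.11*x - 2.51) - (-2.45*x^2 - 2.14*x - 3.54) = 0.62*x^2 + 2.03*x + 1.03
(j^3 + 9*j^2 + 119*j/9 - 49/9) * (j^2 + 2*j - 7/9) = j^5 + 11*j^4 + 274*j^3/9 + 14*j^2 - 1715*j/81 + 343/81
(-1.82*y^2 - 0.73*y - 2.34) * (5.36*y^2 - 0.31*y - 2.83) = -9.7552*y^4 - 3.3486*y^3 - 7.1655*y^2 + 2.7913*y + 6.6222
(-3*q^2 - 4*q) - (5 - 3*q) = -3*q^2 - q - 5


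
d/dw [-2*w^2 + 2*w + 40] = 2 - 4*w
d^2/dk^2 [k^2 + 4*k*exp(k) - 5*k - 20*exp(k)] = 4*k*exp(k) - 12*exp(k) + 2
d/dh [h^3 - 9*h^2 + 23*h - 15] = 3*h^2 - 18*h + 23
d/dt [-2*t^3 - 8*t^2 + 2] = 2*t*(-3*t - 8)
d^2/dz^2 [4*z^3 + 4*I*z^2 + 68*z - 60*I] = 24*z + 8*I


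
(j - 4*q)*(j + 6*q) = j^2 + 2*j*q - 24*q^2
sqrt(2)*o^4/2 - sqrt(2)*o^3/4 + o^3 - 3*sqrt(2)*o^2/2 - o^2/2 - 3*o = o*(o - 2)*(o + 3/2)*(sqrt(2)*o/2 + 1)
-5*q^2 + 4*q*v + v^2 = (-q + v)*(5*q + v)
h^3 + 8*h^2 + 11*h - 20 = (h - 1)*(h + 4)*(h + 5)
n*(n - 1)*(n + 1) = n^3 - n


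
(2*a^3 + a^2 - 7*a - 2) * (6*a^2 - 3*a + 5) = 12*a^5 - 35*a^3 + 14*a^2 - 29*a - 10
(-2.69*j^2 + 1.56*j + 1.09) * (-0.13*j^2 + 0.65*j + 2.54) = 0.3497*j^4 - 1.9513*j^3 - 5.9603*j^2 + 4.6709*j + 2.7686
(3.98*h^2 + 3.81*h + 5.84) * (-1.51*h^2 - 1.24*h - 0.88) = -6.0098*h^4 - 10.6883*h^3 - 17.0452*h^2 - 10.5944*h - 5.1392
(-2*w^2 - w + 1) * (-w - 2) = 2*w^3 + 5*w^2 + w - 2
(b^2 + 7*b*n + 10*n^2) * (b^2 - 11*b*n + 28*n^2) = b^4 - 4*b^3*n - 39*b^2*n^2 + 86*b*n^3 + 280*n^4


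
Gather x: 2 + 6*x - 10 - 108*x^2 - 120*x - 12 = -108*x^2 - 114*x - 20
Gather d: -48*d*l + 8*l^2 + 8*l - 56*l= -48*d*l + 8*l^2 - 48*l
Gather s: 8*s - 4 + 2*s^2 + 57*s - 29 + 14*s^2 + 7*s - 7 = 16*s^2 + 72*s - 40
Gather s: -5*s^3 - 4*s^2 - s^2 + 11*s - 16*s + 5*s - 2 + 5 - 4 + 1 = -5*s^3 - 5*s^2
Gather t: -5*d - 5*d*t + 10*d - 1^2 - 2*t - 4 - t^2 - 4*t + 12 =5*d - t^2 + t*(-5*d - 6) + 7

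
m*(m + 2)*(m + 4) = m^3 + 6*m^2 + 8*m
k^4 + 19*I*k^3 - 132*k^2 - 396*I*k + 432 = (k + 3*I)*(k + 4*I)*(k + 6*I)^2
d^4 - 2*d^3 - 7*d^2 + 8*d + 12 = (d - 3)*(d - 2)*(d + 1)*(d + 2)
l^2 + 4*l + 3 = (l + 1)*(l + 3)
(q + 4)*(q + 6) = q^2 + 10*q + 24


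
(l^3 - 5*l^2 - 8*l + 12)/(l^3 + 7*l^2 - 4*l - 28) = (l^2 - 7*l + 6)/(l^2 + 5*l - 14)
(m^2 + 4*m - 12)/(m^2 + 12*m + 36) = (m - 2)/(m + 6)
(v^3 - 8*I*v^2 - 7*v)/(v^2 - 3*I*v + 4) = v*(v^2 - 8*I*v - 7)/(v^2 - 3*I*v + 4)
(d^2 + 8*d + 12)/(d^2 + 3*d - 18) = (d + 2)/(d - 3)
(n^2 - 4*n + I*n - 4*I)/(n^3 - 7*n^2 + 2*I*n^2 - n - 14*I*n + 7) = (n - 4)/(n^2 + n*(-7 + I) - 7*I)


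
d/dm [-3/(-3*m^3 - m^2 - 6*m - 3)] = 3*(-9*m^2 - 2*m - 6)/(3*m^3 + m^2 + 6*m + 3)^2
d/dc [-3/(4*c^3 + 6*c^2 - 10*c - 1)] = 6*(6*c^2 + 6*c - 5)/(4*c^3 + 6*c^2 - 10*c - 1)^2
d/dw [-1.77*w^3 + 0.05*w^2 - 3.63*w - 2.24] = -5.31*w^2 + 0.1*w - 3.63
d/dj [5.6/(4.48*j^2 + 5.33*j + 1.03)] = (-50.176*j - 29.848)/(4.48*j^2 + 5.33*j + 1.03)^2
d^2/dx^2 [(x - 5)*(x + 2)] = 2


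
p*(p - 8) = p^2 - 8*p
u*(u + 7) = u^2 + 7*u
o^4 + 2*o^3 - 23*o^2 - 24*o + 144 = (o - 3)^2*(o + 4)^2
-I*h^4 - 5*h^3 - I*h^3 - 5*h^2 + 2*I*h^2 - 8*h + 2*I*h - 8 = (h + 1)*(h - 4*I)*(h - 2*I)*(-I*h + 1)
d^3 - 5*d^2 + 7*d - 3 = (d - 3)*(d - 1)^2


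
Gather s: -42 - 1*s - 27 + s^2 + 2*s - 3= s^2 + s - 72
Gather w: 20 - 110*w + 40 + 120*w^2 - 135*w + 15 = 120*w^2 - 245*w + 75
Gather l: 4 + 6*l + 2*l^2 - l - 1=2*l^2 + 5*l + 3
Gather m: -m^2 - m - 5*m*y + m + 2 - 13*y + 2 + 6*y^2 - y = -m^2 - 5*m*y + 6*y^2 - 14*y + 4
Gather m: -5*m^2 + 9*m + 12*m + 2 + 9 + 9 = -5*m^2 + 21*m + 20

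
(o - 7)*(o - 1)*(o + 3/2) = o^3 - 13*o^2/2 - 5*o + 21/2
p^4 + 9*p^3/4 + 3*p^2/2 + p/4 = p*(p + 1/4)*(p + 1)^2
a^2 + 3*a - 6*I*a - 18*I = (a + 3)*(a - 6*I)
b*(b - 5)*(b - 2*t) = b^3 - 2*b^2*t - 5*b^2 + 10*b*t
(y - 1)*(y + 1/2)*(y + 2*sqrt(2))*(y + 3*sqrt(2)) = y^4 - y^3/2 + 5*sqrt(2)*y^3 - 5*sqrt(2)*y^2/2 + 23*y^2/2 - 6*y - 5*sqrt(2)*y/2 - 6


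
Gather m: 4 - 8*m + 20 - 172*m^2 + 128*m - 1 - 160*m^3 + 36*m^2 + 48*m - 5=-160*m^3 - 136*m^2 + 168*m + 18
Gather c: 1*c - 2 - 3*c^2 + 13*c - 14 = -3*c^2 + 14*c - 16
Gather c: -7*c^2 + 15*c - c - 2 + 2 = -7*c^2 + 14*c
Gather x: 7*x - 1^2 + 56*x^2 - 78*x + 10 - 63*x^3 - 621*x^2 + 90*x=-63*x^3 - 565*x^2 + 19*x + 9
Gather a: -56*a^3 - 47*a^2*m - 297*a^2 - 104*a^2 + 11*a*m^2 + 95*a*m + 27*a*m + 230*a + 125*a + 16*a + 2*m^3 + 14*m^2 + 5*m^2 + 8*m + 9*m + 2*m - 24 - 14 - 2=-56*a^3 + a^2*(-47*m - 401) + a*(11*m^2 + 122*m + 371) + 2*m^3 + 19*m^2 + 19*m - 40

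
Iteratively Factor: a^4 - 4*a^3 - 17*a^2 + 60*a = (a)*(a^3 - 4*a^2 - 17*a + 60) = a*(a - 3)*(a^2 - a - 20) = a*(a - 5)*(a - 3)*(a + 4)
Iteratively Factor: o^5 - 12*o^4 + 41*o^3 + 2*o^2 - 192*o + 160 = (o + 2)*(o^4 - 14*o^3 + 69*o^2 - 136*o + 80) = (o - 4)*(o + 2)*(o^3 - 10*o^2 + 29*o - 20) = (o - 5)*(o - 4)*(o + 2)*(o^2 - 5*o + 4) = (o - 5)*(o - 4)^2*(o + 2)*(o - 1)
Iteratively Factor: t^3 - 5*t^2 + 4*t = (t)*(t^2 - 5*t + 4) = t*(t - 1)*(t - 4)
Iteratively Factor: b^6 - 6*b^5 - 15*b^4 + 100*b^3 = (b)*(b^5 - 6*b^4 - 15*b^3 + 100*b^2) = b*(b + 4)*(b^4 - 10*b^3 + 25*b^2) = b*(b - 5)*(b + 4)*(b^3 - 5*b^2) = b^2*(b - 5)*(b + 4)*(b^2 - 5*b) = b^2*(b - 5)^2*(b + 4)*(b)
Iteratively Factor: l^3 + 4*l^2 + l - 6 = (l + 2)*(l^2 + 2*l - 3) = (l - 1)*(l + 2)*(l + 3)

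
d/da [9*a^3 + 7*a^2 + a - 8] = 27*a^2 + 14*a + 1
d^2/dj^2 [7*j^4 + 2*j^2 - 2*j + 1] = 84*j^2 + 4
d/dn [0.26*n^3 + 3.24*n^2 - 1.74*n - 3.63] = 0.78*n^2 + 6.48*n - 1.74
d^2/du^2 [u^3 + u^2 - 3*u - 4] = 6*u + 2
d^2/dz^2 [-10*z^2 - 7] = -20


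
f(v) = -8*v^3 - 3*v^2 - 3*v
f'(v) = -24*v^2 - 6*v - 3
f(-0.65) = 2.88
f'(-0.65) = -9.24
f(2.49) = -149.58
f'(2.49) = -166.74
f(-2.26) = 83.80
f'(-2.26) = -112.02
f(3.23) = -310.57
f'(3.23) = -272.77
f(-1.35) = 18.27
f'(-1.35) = -38.64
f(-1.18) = 12.51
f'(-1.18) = -29.34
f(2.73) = -193.32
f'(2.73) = -198.25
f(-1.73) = 37.63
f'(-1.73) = -64.45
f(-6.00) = 1638.00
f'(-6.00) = -831.00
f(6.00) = -1854.00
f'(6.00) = -903.00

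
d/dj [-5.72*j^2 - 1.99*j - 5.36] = -11.44*j - 1.99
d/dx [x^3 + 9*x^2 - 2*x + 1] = 3*x^2 + 18*x - 2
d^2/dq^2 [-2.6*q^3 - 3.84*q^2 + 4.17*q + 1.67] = -15.6*q - 7.68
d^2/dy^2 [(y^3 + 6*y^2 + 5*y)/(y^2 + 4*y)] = -6/(y^3 + 12*y^2 + 48*y + 64)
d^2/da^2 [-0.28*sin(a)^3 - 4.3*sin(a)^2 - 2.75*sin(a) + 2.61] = 2.96*sin(a) - 0.63*sin(3*a) - 8.6*cos(2*a)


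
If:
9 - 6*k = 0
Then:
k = 3/2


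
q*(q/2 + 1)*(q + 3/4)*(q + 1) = q^4/2 + 15*q^3/8 + 17*q^2/8 + 3*q/4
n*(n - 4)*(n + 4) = n^3 - 16*n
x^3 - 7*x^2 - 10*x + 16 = (x - 8)*(x - 1)*(x + 2)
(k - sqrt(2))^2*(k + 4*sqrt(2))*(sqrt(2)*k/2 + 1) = sqrt(2)*k^4/2 + 3*k^3 - 5*sqrt(2)*k^2 - 6*k + 8*sqrt(2)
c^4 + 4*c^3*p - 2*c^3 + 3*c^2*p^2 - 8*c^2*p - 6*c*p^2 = c*(c - 2)*(c + p)*(c + 3*p)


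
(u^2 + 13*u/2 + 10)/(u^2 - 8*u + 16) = (u^2 + 13*u/2 + 10)/(u^2 - 8*u + 16)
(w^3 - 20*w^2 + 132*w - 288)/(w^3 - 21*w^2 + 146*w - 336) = (w - 6)/(w - 7)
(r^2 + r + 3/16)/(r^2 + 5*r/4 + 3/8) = (4*r + 1)/(2*(2*r + 1))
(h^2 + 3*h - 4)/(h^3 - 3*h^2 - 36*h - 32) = (h - 1)/(h^2 - 7*h - 8)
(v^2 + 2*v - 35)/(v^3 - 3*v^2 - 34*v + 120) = (v + 7)/(v^2 + 2*v - 24)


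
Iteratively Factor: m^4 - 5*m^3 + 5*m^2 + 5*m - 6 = (m + 1)*(m^3 - 6*m^2 + 11*m - 6) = (m - 2)*(m + 1)*(m^2 - 4*m + 3) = (m - 3)*(m - 2)*(m + 1)*(m - 1)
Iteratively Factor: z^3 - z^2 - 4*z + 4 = (z + 2)*(z^2 - 3*z + 2) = (z - 2)*(z + 2)*(z - 1)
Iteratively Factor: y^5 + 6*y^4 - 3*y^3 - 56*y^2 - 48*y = (y + 4)*(y^4 + 2*y^3 - 11*y^2 - 12*y) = (y + 1)*(y + 4)*(y^3 + y^2 - 12*y) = (y - 3)*(y + 1)*(y + 4)*(y^2 + 4*y) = (y - 3)*(y + 1)*(y + 4)^2*(y)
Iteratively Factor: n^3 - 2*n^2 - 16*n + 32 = (n - 4)*(n^2 + 2*n - 8) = (n - 4)*(n - 2)*(n + 4)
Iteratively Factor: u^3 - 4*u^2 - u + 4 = (u - 4)*(u^2 - 1) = (u - 4)*(u - 1)*(u + 1)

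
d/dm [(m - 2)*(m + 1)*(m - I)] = 3*m^2 - 2*m*(1 + I) - 2 + I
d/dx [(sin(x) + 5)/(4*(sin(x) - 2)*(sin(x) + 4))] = (-10*sin(x) + cos(x)^2 - 19)*cos(x)/(4*(sin(x) - 2)^2*(sin(x) + 4)^2)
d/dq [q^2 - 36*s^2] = 2*q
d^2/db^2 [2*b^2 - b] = 4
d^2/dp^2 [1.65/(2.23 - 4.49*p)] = -66.52833/(4.49*p - 2.23)^3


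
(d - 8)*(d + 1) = d^2 - 7*d - 8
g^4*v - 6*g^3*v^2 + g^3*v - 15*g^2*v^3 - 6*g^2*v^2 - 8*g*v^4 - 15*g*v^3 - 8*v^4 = (g - 8*v)*(g + v)^2*(g*v + v)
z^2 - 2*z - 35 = (z - 7)*(z + 5)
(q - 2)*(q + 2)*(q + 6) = q^3 + 6*q^2 - 4*q - 24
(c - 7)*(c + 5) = c^2 - 2*c - 35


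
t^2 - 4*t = t*(t - 4)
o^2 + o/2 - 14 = (o - 7/2)*(o + 4)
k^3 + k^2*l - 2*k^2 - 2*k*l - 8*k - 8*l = (k - 4)*(k + 2)*(k + l)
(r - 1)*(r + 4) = r^2 + 3*r - 4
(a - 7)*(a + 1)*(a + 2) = a^3 - 4*a^2 - 19*a - 14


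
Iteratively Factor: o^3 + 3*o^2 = (o + 3)*(o^2) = o*(o + 3)*(o)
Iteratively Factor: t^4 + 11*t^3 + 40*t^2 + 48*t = (t + 3)*(t^3 + 8*t^2 + 16*t) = t*(t + 3)*(t^2 + 8*t + 16) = t*(t + 3)*(t + 4)*(t + 4)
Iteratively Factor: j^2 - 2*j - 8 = (j - 4)*(j + 2)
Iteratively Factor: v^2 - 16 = (v + 4)*(v - 4)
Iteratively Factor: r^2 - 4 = (r + 2)*(r - 2)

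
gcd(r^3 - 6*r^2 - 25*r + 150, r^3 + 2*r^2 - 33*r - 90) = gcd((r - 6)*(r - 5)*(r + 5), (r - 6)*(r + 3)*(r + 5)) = r^2 - r - 30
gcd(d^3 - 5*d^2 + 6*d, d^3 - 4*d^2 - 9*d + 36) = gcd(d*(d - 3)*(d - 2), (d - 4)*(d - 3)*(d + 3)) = d - 3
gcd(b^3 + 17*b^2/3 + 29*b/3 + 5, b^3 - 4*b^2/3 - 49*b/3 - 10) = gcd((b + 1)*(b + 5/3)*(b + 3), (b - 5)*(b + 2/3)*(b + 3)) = b + 3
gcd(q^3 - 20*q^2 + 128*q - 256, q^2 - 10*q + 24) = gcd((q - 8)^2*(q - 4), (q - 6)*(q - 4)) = q - 4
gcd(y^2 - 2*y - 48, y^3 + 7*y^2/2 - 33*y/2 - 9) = y + 6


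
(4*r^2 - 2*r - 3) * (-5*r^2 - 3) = -20*r^4 + 10*r^3 + 3*r^2 + 6*r + 9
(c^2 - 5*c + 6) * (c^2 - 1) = c^4 - 5*c^3 + 5*c^2 + 5*c - 6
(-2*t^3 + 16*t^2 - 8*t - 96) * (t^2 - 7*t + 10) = -2*t^5 + 30*t^4 - 140*t^3 + 120*t^2 + 592*t - 960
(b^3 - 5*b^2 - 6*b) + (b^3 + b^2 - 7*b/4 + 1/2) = 2*b^3 - 4*b^2 - 31*b/4 + 1/2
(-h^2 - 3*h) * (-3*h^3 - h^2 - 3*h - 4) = 3*h^5 + 10*h^4 + 6*h^3 + 13*h^2 + 12*h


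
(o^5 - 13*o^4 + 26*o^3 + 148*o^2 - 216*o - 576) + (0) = o^5 - 13*o^4 + 26*o^3 + 148*o^2 - 216*o - 576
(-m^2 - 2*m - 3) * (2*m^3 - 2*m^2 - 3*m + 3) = -2*m^5 - 2*m^4 + m^3 + 9*m^2 + 3*m - 9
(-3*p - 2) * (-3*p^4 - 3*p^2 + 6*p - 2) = 9*p^5 + 6*p^4 + 9*p^3 - 12*p^2 - 6*p + 4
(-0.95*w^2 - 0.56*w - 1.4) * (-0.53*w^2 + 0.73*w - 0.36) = 0.5035*w^4 - 0.3967*w^3 + 0.6752*w^2 - 0.8204*w + 0.504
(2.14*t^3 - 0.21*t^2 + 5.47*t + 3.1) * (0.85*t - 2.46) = 1.819*t^4 - 5.4429*t^3 + 5.1661*t^2 - 10.8212*t - 7.626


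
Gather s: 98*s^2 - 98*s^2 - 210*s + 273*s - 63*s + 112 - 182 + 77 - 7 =0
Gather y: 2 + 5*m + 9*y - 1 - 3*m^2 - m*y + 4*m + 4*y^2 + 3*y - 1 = -3*m^2 + 9*m + 4*y^2 + y*(12 - m)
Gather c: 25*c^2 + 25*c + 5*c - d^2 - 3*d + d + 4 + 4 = 25*c^2 + 30*c - d^2 - 2*d + 8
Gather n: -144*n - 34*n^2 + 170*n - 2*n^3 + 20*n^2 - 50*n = -2*n^3 - 14*n^2 - 24*n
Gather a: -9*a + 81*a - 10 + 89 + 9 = 72*a + 88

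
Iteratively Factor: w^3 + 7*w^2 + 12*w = (w)*(w^2 + 7*w + 12) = w*(w + 4)*(w + 3)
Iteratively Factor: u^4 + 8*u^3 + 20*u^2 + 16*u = (u + 2)*(u^3 + 6*u^2 + 8*u) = (u + 2)^2*(u^2 + 4*u) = u*(u + 2)^2*(u + 4)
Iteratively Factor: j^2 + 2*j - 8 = (j + 4)*(j - 2)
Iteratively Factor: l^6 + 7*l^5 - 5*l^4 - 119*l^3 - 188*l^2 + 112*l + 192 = (l - 4)*(l^5 + 11*l^4 + 39*l^3 + 37*l^2 - 40*l - 48) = (l - 4)*(l + 3)*(l^4 + 8*l^3 + 15*l^2 - 8*l - 16) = (l - 4)*(l - 1)*(l + 3)*(l^3 + 9*l^2 + 24*l + 16) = (l - 4)*(l - 1)*(l + 3)*(l + 4)*(l^2 + 5*l + 4) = (l - 4)*(l - 1)*(l + 3)*(l + 4)^2*(l + 1)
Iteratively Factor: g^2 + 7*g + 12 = (g + 3)*(g + 4)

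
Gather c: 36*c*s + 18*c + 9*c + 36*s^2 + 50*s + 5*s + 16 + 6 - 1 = c*(36*s + 27) + 36*s^2 + 55*s + 21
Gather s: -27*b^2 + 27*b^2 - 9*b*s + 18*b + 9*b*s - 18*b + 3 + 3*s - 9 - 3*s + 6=0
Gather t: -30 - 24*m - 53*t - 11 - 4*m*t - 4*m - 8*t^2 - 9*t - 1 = -28*m - 8*t^2 + t*(-4*m - 62) - 42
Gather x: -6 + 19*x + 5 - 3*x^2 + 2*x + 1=-3*x^2 + 21*x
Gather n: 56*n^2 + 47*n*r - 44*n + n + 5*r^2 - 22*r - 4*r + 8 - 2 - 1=56*n^2 + n*(47*r - 43) + 5*r^2 - 26*r + 5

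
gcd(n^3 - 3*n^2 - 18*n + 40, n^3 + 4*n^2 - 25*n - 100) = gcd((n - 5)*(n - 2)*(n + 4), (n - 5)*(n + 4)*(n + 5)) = n^2 - n - 20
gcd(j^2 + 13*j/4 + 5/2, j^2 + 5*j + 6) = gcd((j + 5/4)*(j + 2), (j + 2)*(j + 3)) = j + 2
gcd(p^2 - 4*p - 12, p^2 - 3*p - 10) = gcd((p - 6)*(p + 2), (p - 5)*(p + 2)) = p + 2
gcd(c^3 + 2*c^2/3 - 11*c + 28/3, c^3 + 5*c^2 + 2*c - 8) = c^2 + 3*c - 4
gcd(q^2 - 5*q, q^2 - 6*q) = q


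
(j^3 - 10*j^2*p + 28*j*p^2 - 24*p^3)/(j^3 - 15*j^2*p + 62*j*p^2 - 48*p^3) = (j^2 - 4*j*p + 4*p^2)/(j^2 - 9*j*p + 8*p^2)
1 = 1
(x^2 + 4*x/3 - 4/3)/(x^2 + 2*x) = (x - 2/3)/x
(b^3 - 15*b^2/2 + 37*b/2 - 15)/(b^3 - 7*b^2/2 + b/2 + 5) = (b - 3)/(b + 1)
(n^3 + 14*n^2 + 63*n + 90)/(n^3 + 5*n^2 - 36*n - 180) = (n + 3)/(n - 6)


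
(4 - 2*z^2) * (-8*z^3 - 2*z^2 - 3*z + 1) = 16*z^5 + 4*z^4 - 26*z^3 - 10*z^2 - 12*z + 4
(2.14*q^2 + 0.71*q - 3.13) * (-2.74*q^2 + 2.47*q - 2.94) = -5.8636*q^4 + 3.3404*q^3 + 4.0383*q^2 - 9.8185*q + 9.2022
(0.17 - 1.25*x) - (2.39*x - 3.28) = 3.45 - 3.64*x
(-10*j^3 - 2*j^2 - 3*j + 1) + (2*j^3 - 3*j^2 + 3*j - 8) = -8*j^3 - 5*j^2 - 7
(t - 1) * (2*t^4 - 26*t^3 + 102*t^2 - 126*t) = 2*t^5 - 28*t^4 + 128*t^3 - 228*t^2 + 126*t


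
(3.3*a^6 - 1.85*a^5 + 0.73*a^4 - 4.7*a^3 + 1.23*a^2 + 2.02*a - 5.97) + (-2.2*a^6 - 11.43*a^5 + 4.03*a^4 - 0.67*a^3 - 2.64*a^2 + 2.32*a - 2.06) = 1.1*a^6 - 13.28*a^5 + 4.76*a^4 - 5.37*a^3 - 1.41*a^2 + 4.34*a - 8.03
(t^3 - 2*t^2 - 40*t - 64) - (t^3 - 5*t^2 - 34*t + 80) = 3*t^2 - 6*t - 144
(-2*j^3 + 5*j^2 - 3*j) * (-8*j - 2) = 16*j^4 - 36*j^3 + 14*j^2 + 6*j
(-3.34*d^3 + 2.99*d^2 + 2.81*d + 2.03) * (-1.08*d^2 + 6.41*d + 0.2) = 3.6072*d^5 - 24.6386*d^4 + 15.4631*d^3 + 16.4177*d^2 + 13.5743*d + 0.406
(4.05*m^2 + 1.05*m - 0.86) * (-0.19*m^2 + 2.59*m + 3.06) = -0.7695*m^4 + 10.29*m^3 + 15.2759*m^2 + 0.9856*m - 2.6316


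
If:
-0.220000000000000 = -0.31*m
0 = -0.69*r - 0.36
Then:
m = 0.71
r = -0.52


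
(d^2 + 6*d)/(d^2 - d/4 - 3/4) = 4*d*(d + 6)/(4*d^2 - d - 3)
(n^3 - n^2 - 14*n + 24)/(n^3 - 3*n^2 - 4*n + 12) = (n + 4)/(n + 2)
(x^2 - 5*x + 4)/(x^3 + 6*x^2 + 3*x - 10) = (x - 4)/(x^2 + 7*x + 10)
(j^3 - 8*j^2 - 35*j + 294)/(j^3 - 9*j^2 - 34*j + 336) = (j - 7)/(j - 8)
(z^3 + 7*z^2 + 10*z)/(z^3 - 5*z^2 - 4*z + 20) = z*(z + 5)/(z^2 - 7*z + 10)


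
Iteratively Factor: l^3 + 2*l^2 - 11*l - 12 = (l - 3)*(l^2 + 5*l + 4) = (l - 3)*(l + 1)*(l + 4)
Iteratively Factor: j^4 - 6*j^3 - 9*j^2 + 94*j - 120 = (j - 5)*(j^3 - j^2 - 14*j + 24) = (j - 5)*(j - 3)*(j^2 + 2*j - 8) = (j - 5)*(j - 3)*(j + 4)*(j - 2)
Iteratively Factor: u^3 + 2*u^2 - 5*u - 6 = (u - 2)*(u^2 + 4*u + 3) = (u - 2)*(u + 3)*(u + 1)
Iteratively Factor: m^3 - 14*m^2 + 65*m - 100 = (m - 5)*(m^2 - 9*m + 20) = (m - 5)*(m - 4)*(m - 5)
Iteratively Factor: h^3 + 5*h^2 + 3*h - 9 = (h - 1)*(h^2 + 6*h + 9) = (h - 1)*(h + 3)*(h + 3)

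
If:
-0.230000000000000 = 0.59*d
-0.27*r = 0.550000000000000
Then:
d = -0.39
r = -2.04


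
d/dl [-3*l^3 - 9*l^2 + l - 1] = -9*l^2 - 18*l + 1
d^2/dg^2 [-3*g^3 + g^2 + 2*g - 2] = 2 - 18*g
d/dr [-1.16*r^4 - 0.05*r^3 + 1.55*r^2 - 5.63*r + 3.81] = -4.64*r^3 - 0.15*r^2 + 3.1*r - 5.63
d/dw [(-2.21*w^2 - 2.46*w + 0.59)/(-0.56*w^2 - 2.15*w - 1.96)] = (3.3739*w^2 + 9.324*w + 6.0901)/(0.3136*w^4 + 2.408*w^3 + 6.8177*w^2 + 8.428*w + 3.8416)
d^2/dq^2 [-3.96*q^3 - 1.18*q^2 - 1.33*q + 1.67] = -23.76*q - 2.36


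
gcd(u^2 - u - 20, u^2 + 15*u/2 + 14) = u + 4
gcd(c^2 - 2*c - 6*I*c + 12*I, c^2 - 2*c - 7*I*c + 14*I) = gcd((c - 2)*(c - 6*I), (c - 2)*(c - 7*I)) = c - 2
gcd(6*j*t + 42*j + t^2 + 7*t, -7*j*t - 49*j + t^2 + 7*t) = t + 7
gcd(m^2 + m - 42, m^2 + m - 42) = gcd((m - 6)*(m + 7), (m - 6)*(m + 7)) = m^2 + m - 42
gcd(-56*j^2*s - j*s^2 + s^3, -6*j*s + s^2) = s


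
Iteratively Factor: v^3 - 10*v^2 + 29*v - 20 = (v - 1)*(v^2 - 9*v + 20) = (v - 4)*(v - 1)*(v - 5)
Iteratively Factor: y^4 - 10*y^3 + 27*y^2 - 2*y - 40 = (y - 5)*(y^3 - 5*y^2 + 2*y + 8) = (y - 5)*(y + 1)*(y^2 - 6*y + 8) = (y - 5)*(y - 4)*(y + 1)*(y - 2)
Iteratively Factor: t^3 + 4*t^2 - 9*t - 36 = (t + 4)*(t^2 - 9) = (t + 3)*(t + 4)*(t - 3)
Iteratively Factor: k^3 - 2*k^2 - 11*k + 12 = (k - 1)*(k^2 - k - 12) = (k - 1)*(k + 3)*(k - 4)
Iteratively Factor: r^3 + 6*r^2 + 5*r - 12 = (r - 1)*(r^2 + 7*r + 12) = (r - 1)*(r + 4)*(r + 3)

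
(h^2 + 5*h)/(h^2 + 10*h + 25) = h/(h + 5)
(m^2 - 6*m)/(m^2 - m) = (m - 6)/(m - 1)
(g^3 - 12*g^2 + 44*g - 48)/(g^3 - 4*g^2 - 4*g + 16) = (g - 6)/(g + 2)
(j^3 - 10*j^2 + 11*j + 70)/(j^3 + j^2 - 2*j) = (j^2 - 12*j + 35)/(j*(j - 1))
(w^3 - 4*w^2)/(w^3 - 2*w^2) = (w - 4)/(w - 2)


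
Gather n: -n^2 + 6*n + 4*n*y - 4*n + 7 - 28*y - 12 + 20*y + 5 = -n^2 + n*(4*y + 2) - 8*y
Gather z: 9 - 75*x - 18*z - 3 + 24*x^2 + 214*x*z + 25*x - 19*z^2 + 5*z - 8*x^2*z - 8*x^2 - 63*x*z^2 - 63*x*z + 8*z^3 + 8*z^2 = 16*x^2 - 50*x + 8*z^3 + z^2*(-63*x - 11) + z*(-8*x^2 + 151*x - 13) + 6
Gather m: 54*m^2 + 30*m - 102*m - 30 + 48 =54*m^2 - 72*m + 18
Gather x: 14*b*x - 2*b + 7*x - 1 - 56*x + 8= -2*b + x*(14*b - 49) + 7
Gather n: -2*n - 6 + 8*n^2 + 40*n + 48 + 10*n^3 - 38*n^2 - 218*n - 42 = 10*n^3 - 30*n^2 - 180*n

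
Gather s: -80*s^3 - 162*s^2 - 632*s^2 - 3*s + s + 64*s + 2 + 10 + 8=-80*s^3 - 794*s^2 + 62*s + 20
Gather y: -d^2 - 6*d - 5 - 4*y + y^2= -d^2 - 6*d + y^2 - 4*y - 5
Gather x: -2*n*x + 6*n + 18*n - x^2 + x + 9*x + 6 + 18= 24*n - x^2 + x*(10 - 2*n) + 24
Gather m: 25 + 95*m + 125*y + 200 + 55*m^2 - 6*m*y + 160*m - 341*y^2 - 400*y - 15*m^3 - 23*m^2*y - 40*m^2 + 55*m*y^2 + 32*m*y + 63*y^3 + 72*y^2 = -15*m^3 + m^2*(15 - 23*y) + m*(55*y^2 + 26*y + 255) + 63*y^3 - 269*y^2 - 275*y + 225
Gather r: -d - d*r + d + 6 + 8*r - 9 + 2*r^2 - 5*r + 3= 2*r^2 + r*(3 - d)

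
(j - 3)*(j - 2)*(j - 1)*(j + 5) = j^4 - j^3 - 19*j^2 + 49*j - 30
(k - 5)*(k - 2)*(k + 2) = k^3 - 5*k^2 - 4*k + 20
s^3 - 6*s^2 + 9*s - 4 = (s - 4)*(s - 1)^2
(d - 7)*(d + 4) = d^2 - 3*d - 28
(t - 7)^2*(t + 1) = t^3 - 13*t^2 + 35*t + 49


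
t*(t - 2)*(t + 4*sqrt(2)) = t^3 - 2*t^2 + 4*sqrt(2)*t^2 - 8*sqrt(2)*t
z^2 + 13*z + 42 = (z + 6)*(z + 7)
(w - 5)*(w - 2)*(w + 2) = w^3 - 5*w^2 - 4*w + 20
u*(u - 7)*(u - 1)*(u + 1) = u^4 - 7*u^3 - u^2 + 7*u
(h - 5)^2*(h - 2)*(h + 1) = h^4 - 11*h^3 + 33*h^2 - 5*h - 50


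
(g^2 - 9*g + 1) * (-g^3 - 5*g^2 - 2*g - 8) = -g^5 + 4*g^4 + 42*g^3 + 5*g^2 + 70*g - 8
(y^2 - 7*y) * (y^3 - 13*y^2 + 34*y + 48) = y^5 - 20*y^4 + 125*y^3 - 190*y^2 - 336*y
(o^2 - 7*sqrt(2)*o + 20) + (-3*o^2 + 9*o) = -2*o^2 - 7*sqrt(2)*o + 9*o + 20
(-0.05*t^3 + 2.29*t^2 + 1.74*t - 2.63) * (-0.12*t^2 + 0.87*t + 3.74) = 0.006*t^5 - 0.3183*t^4 + 1.5965*t^3 + 10.394*t^2 + 4.2195*t - 9.8362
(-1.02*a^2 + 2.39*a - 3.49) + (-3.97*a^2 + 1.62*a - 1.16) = -4.99*a^2 + 4.01*a - 4.65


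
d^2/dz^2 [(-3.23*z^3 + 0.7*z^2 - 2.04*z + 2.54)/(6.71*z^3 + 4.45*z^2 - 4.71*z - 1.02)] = (4.54747350886464e-13*z^7 + 255.92611*z^6 - 1163.582442*z^5 + 874.310316*z^4 + 927.536386*z^3 - 421.443996*z^2 - 290.837484*z + 156.811044)/(302.111711*z^9 + 601.071735*z^8 - 237.566208*z^7 - 893.482091*z^6 - 15.983532*z^5 + 428.979177*z^4 + 44.728281*z^3 - 53.994006*z^2 - 14.700852*z - 1.061208)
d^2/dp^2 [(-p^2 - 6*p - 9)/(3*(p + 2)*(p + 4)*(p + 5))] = 2*(-p^6 - 18*p^5 - 138*p^4 - 592*p^3 - 1533*p^2 - 2286*p - 1516)/(3*(p^9 + 33*p^8 + 477*p^7 + 3959*p^6 + 20766*p^5 + 71292*p^4 + 159992*p^3 + 226080*p^2 + 182400*p + 64000))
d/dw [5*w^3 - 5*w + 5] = 15*w^2 - 5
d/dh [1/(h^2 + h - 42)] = (-2*h - 1)/(h^2 + h - 42)^2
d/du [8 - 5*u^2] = -10*u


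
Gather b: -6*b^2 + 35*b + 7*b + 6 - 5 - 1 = -6*b^2 + 42*b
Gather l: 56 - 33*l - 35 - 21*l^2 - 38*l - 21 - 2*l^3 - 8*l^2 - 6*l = -2*l^3 - 29*l^2 - 77*l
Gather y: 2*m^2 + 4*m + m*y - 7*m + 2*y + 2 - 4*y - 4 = 2*m^2 - 3*m + y*(m - 2) - 2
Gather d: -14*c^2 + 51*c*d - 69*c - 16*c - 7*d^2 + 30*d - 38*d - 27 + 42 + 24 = -14*c^2 - 85*c - 7*d^2 + d*(51*c - 8) + 39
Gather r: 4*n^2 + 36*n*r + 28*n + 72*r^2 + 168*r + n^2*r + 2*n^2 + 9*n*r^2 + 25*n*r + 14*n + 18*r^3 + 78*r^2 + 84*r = 6*n^2 + 42*n + 18*r^3 + r^2*(9*n + 150) + r*(n^2 + 61*n + 252)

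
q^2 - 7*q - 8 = (q - 8)*(q + 1)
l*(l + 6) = l^2 + 6*l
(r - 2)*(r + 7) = r^2 + 5*r - 14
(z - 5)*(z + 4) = z^2 - z - 20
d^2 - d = d*(d - 1)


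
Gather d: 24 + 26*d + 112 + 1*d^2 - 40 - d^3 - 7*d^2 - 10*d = -d^3 - 6*d^2 + 16*d + 96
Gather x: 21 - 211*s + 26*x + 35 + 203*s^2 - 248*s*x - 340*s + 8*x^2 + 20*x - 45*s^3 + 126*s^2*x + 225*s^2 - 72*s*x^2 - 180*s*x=-45*s^3 + 428*s^2 - 551*s + x^2*(8 - 72*s) + x*(126*s^2 - 428*s + 46) + 56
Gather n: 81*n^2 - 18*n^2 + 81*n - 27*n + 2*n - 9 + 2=63*n^2 + 56*n - 7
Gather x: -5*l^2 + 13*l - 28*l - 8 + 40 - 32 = -5*l^2 - 15*l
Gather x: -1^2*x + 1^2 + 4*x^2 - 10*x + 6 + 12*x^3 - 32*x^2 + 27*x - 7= 12*x^3 - 28*x^2 + 16*x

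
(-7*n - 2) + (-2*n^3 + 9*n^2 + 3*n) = -2*n^3 + 9*n^2 - 4*n - 2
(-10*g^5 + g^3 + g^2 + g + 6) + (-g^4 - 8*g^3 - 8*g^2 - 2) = -10*g^5 - g^4 - 7*g^3 - 7*g^2 + g + 4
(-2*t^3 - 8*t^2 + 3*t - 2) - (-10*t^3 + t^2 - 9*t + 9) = 8*t^3 - 9*t^2 + 12*t - 11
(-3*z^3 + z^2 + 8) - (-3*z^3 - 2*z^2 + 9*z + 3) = 3*z^2 - 9*z + 5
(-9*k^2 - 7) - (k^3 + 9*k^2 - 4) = -k^3 - 18*k^2 - 3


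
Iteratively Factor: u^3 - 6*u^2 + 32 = (u - 4)*(u^2 - 2*u - 8) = (u - 4)^2*(u + 2)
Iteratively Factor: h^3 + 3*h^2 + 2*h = (h + 1)*(h^2 + 2*h) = h*(h + 1)*(h + 2)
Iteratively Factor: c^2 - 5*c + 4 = (c - 1)*(c - 4)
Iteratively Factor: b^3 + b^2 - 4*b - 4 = (b - 2)*(b^2 + 3*b + 2) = (b - 2)*(b + 2)*(b + 1)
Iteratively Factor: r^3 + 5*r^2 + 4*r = (r)*(r^2 + 5*r + 4) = r*(r + 4)*(r + 1)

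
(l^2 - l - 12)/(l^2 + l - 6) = (l - 4)/(l - 2)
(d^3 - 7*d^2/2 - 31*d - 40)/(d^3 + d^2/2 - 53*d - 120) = (d + 2)/(d + 6)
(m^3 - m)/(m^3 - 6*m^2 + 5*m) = (m + 1)/(m - 5)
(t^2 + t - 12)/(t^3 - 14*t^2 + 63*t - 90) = (t + 4)/(t^2 - 11*t + 30)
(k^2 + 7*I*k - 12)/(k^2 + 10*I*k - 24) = (k + 3*I)/(k + 6*I)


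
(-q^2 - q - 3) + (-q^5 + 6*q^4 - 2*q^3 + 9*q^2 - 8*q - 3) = -q^5 + 6*q^4 - 2*q^3 + 8*q^2 - 9*q - 6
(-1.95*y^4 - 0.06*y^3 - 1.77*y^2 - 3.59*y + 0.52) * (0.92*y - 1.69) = -1.794*y^5 + 3.2403*y^4 - 1.527*y^3 - 0.3115*y^2 + 6.5455*y - 0.8788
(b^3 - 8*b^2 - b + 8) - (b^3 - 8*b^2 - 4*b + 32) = 3*b - 24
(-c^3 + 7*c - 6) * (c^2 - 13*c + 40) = -c^5 + 13*c^4 - 33*c^3 - 97*c^2 + 358*c - 240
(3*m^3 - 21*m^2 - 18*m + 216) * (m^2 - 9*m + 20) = 3*m^5 - 48*m^4 + 231*m^3 - 42*m^2 - 2304*m + 4320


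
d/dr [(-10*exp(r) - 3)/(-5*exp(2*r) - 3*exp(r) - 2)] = (-(10*exp(r) + 3)^2 + 50*exp(2*r) + 30*exp(r) + 20)*exp(r)/(5*exp(2*r) + 3*exp(r) + 2)^2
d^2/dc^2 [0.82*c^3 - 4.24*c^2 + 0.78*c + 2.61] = 4.92*c - 8.48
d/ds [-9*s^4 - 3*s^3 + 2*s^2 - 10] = s*(-36*s^2 - 9*s + 4)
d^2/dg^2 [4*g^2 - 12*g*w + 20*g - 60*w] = 8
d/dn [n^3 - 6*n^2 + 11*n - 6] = 3*n^2 - 12*n + 11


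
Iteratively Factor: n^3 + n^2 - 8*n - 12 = (n - 3)*(n^2 + 4*n + 4) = (n - 3)*(n + 2)*(n + 2)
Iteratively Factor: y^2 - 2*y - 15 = (y - 5)*(y + 3)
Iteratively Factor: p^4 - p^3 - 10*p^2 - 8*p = (p - 4)*(p^3 + 3*p^2 + 2*p) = p*(p - 4)*(p^2 + 3*p + 2) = p*(p - 4)*(p + 1)*(p + 2)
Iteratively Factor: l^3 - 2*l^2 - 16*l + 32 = (l - 4)*(l^2 + 2*l - 8) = (l - 4)*(l - 2)*(l + 4)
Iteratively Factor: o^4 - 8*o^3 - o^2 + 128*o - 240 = (o - 5)*(o^3 - 3*o^2 - 16*o + 48) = (o - 5)*(o - 3)*(o^2 - 16) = (o - 5)*(o - 4)*(o - 3)*(o + 4)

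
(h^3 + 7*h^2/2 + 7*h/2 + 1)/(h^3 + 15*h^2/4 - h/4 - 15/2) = 2*(2*h^2 + 3*h + 1)/(4*h^2 + 7*h - 15)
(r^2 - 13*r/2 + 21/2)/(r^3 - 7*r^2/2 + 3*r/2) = (2*r - 7)/(r*(2*r - 1))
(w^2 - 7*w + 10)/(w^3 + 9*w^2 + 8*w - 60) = (w - 5)/(w^2 + 11*w + 30)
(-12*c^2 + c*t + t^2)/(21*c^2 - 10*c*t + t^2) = (4*c + t)/(-7*c + t)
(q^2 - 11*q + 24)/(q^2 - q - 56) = (q - 3)/(q + 7)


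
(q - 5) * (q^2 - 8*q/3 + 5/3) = q^3 - 23*q^2/3 + 15*q - 25/3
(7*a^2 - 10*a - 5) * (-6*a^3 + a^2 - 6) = -42*a^5 + 67*a^4 + 20*a^3 - 47*a^2 + 60*a + 30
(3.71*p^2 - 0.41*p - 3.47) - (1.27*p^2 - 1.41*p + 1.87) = 2.44*p^2 + 1.0*p - 5.34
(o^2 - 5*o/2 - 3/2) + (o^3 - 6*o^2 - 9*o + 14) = o^3 - 5*o^2 - 23*o/2 + 25/2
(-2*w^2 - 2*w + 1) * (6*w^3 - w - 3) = -12*w^5 - 12*w^4 + 8*w^3 + 8*w^2 + 5*w - 3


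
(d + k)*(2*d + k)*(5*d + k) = 10*d^3 + 17*d^2*k + 8*d*k^2 + k^3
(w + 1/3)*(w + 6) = w^2 + 19*w/3 + 2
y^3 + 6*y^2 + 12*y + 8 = (y + 2)^3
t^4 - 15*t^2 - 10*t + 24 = (t - 4)*(t - 1)*(t + 2)*(t + 3)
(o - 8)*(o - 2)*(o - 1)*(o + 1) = o^4 - 10*o^3 + 15*o^2 + 10*o - 16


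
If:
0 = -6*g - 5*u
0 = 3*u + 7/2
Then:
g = 35/36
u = -7/6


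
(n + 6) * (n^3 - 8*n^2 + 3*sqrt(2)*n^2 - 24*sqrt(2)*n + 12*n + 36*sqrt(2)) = n^4 - 2*n^3 + 3*sqrt(2)*n^3 - 36*n^2 - 6*sqrt(2)*n^2 - 108*sqrt(2)*n + 72*n + 216*sqrt(2)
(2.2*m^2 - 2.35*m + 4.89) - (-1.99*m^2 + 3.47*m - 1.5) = 4.19*m^2 - 5.82*m + 6.39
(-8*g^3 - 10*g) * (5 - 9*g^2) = 72*g^5 + 50*g^3 - 50*g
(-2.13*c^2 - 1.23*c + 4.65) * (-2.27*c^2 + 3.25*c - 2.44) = 4.8351*c^4 - 4.1304*c^3 - 9.3558*c^2 + 18.1137*c - 11.346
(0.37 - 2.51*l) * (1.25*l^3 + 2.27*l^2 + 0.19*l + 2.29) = -3.1375*l^4 - 5.2352*l^3 + 0.363*l^2 - 5.6776*l + 0.8473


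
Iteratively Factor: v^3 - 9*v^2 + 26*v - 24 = (v - 2)*(v^2 - 7*v + 12) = (v - 3)*(v - 2)*(v - 4)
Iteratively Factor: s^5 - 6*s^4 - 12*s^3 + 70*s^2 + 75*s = (s)*(s^4 - 6*s^3 - 12*s^2 + 70*s + 75) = s*(s - 5)*(s^3 - s^2 - 17*s - 15) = s*(s - 5)*(s + 1)*(s^2 - 2*s - 15) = s*(s - 5)*(s + 1)*(s + 3)*(s - 5)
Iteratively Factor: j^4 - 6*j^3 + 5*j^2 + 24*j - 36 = (j - 2)*(j^3 - 4*j^2 - 3*j + 18) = (j - 2)*(j + 2)*(j^2 - 6*j + 9) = (j - 3)*(j - 2)*(j + 2)*(j - 3)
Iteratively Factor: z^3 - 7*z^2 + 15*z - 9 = (z - 3)*(z^2 - 4*z + 3) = (z - 3)*(z - 1)*(z - 3)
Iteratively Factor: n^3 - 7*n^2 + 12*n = (n)*(n^2 - 7*n + 12) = n*(n - 3)*(n - 4)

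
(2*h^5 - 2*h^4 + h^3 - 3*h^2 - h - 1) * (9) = 18*h^5 - 18*h^4 + 9*h^3 - 27*h^2 - 9*h - 9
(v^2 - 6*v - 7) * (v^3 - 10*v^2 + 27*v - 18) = v^5 - 16*v^4 + 80*v^3 - 110*v^2 - 81*v + 126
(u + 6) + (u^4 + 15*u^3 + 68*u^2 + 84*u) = u^4 + 15*u^3 + 68*u^2 + 85*u + 6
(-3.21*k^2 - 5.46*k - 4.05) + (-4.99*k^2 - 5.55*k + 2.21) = -8.2*k^2 - 11.01*k - 1.84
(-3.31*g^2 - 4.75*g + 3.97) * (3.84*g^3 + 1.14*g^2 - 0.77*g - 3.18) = -12.7104*g^5 - 22.0134*g^4 + 12.3785*g^3 + 18.7091*g^2 + 12.0481*g - 12.6246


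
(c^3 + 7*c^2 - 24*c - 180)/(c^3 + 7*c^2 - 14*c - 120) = (c^2 + c - 30)/(c^2 + c - 20)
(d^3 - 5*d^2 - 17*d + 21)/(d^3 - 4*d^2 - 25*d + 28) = (d + 3)/(d + 4)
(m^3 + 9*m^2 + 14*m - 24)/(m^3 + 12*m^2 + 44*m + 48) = (m - 1)/(m + 2)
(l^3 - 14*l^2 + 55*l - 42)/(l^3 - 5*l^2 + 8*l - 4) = (l^2 - 13*l + 42)/(l^2 - 4*l + 4)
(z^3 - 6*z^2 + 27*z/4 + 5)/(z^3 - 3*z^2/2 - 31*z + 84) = (4*z^2 - 8*z - 5)/(2*(2*z^2 + 5*z - 42))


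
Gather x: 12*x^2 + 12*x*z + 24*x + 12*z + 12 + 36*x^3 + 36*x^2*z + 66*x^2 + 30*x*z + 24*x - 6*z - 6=36*x^3 + x^2*(36*z + 78) + x*(42*z + 48) + 6*z + 6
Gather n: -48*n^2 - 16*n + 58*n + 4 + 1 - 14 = -48*n^2 + 42*n - 9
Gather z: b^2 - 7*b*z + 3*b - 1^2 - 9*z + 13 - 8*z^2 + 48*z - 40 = b^2 + 3*b - 8*z^2 + z*(39 - 7*b) - 28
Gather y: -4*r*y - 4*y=y*(-4*r - 4)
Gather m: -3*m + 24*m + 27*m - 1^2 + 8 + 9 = 48*m + 16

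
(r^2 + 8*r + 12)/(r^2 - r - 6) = (r + 6)/(r - 3)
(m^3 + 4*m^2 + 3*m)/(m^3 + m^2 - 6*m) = (m + 1)/(m - 2)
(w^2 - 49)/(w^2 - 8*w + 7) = (w + 7)/(w - 1)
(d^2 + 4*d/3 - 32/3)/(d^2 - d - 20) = (d - 8/3)/(d - 5)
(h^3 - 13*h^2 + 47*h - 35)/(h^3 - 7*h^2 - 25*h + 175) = (h - 1)/(h + 5)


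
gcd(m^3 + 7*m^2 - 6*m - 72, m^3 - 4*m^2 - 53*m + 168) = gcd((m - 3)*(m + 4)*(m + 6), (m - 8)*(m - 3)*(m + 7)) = m - 3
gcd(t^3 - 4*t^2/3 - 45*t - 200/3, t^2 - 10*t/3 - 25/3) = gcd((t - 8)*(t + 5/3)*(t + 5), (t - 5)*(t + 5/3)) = t + 5/3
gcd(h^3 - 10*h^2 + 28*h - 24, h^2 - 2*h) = h - 2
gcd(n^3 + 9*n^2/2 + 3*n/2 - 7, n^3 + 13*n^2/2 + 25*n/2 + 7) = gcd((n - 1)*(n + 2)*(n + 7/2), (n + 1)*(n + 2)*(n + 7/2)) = n^2 + 11*n/2 + 7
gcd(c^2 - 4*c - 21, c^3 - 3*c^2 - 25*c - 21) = c^2 - 4*c - 21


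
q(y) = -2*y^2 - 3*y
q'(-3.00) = 9.00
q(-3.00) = -9.00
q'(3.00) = -15.00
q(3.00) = -27.00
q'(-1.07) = 1.28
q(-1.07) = 0.92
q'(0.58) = -5.32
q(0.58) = -2.41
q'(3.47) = -16.88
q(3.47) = -34.49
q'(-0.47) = -1.12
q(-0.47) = 0.97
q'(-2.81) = 8.24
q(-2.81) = -7.36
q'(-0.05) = -2.80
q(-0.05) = 0.14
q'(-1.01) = 1.04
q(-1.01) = 0.99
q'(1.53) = -9.12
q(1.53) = -9.27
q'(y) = -4*y - 3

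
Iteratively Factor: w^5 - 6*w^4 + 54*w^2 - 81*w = (w + 3)*(w^4 - 9*w^3 + 27*w^2 - 27*w) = w*(w + 3)*(w^3 - 9*w^2 + 27*w - 27) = w*(w - 3)*(w + 3)*(w^2 - 6*w + 9) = w*(w - 3)^2*(w + 3)*(w - 3)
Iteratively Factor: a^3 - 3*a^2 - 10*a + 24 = (a - 2)*(a^2 - a - 12) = (a - 4)*(a - 2)*(a + 3)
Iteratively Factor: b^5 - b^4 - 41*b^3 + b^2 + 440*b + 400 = (b - 5)*(b^4 + 4*b^3 - 21*b^2 - 104*b - 80) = (b - 5)*(b + 4)*(b^3 - 21*b - 20) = (b - 5)*(b + 4)^2*(b^2 - 4*b - 5) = (b - 5)*(b + 1)*(b + 4)^2*(b - 5)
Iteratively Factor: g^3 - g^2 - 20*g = (g + 4)*(g^2 - 5*g) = g*(g + 4)*(g - 5)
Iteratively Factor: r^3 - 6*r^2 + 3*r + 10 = (r - 2)*(r^2 - 4*r - 5) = (r - 5)*(r - 2)*(r + 1)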